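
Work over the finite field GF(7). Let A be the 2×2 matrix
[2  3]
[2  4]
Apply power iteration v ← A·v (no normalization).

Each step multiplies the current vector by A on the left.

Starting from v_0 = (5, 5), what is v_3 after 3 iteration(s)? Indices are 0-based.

v_3 = (6, 1)

v_0 = (5, 5).
v_1 = A·v_0 = (4, 2).
v_2 = A·v_1 = (0, 2).
v_3 = A·v_2 = (6, 1).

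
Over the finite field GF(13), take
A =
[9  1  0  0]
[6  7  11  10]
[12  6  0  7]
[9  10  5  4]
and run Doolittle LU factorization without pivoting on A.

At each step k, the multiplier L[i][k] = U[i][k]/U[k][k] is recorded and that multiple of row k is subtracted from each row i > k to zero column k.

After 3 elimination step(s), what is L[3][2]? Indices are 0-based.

Step 1: pivot at (0,0) is 9.
  row1 ← row1 − (5)·row0  ⇒  L[1][0]=5, U row1=(0, 2, 11, 10)
  row2 ← row2 − (10)·row0  ⇒  L[2][0]=10, U row2=(0, 9, 0, 7)
  row3 ← row3 − (1)·row0  ⇒  L[3][0]=1, U row3=(0, 9, 5, 4)
Step 2: pivot at (1,1) is 2.
  row2 ← row2 − (11)·row1  ⇒  L[2][1]=11, U row2=(0, 0, 9, 1)
  row3 ← row3 − (11)·row1  ⇒  L[3][1]=11, U row3=(0, 0, 1, 11)
Step 3: pivot at (2,2) is 9.
  row3 ← row3 − (3)·row2  ⇒  L[3][2]=3, U row3=(0, 0, 0, 8)

L[3][2] = 3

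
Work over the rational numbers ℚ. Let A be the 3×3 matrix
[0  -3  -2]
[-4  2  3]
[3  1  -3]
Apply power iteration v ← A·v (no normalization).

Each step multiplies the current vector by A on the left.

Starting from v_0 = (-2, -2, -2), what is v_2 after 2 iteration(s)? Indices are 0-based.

v_2 = (10, -50, 34)

v_0 = (-2, -2, -2).
v_1 = A·v_0 = (10, -2, -2).
v_2 = A·v_1 = (10, -50, 34).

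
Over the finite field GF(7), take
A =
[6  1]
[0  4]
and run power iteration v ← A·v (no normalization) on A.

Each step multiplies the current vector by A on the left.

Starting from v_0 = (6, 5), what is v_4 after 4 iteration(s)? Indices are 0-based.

v_0 = (6, 5).
v_1 = A·v_0 = (6, 6).
v_2 = A·v_1 = (0, 3).
v_3 = A·v_2 = (3, 5).
v_4 = A·v_3 = (2, 6).

v_4 = (2, 6)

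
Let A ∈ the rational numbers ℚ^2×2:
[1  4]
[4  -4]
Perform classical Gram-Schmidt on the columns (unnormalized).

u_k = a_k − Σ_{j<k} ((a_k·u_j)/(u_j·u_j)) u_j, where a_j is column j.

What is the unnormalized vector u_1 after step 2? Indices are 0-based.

u_1 = (80/17, -20/17)

Step 1: u_0 = a_0 = (1, 4).
Step 2: u_1 = a_1 − (-12/17)·u_0 = (80/17, -20/17).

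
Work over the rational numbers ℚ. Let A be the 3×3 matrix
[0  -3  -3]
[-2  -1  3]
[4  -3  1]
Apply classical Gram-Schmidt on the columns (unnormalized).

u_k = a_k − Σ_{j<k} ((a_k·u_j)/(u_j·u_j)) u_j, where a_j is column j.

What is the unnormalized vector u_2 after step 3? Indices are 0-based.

u_2 = (-18/7, 108/35, 54/35)

Step 1: u_0 = a_0 = (0, -2, 4).
Step 2: u_1 = a_1 − (-1/2)·u_0 = (-3, -2, -1).
Step 3: u_2 = a_2 − (-1/10)·u_0 − (1/7)·u_1 = (-18/7, 108/35, 54/35).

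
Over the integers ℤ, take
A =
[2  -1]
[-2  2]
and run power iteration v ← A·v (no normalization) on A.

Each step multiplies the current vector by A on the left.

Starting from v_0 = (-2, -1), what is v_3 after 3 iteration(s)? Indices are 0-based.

v_3 = (-26, 36)

v_0 = (-2, -1).
v_1 = A·v_0 = (-3, 2).
v_2 = A·v_1 = (-8, 10).
v_3 = A·v_2 = (-26, 36).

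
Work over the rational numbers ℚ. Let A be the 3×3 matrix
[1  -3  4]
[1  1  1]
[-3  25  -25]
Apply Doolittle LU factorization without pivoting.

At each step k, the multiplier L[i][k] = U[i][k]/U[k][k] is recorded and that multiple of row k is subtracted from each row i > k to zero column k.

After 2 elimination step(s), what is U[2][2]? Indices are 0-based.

U[2][2] = -1

k=0: U[0][0]=1
  eliminate (1,0): mult=1, new row 1: (0, 4, -3); set L[1][0]=1
  eliminate (2,0): mult=-3, new row 2: (0, 16, -13); set L[2][0]=-3
k=1: U[1][1]=4
  eliminate (2,1): mult=4, new row 2: (0, 0, -1); set L[2][1]=4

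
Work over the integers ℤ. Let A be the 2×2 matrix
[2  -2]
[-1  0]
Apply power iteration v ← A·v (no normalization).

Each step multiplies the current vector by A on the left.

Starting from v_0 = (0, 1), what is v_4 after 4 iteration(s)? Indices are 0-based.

v_4 = (-32, 12)

v_0 = (0, 1).
v_1 = A·v_0 = (-2, 0).
v_2 = A·v_1 = (-4, 2).
v_3 = A·v_2 = (-12, 4).
v_4 = A·v_3 = (-32, 12).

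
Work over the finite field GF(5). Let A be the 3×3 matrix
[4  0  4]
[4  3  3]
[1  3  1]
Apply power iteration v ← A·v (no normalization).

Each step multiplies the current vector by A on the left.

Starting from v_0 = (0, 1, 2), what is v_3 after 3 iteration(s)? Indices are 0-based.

v_3 = (3, 0, 4)

v_0 = (0, 1, 2).
v_1 = A·v_0 = (3, 4, 0).
v_2 = A·v_1 = (2, 4, 0).
v_3 = A·v_2 = (3, 0, 4).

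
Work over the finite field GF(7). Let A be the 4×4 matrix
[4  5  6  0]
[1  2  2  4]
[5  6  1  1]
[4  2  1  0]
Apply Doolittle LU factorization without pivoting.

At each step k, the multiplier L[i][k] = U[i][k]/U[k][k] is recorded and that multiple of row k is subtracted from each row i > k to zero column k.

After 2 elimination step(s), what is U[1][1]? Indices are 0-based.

Step 1: pivot at (0,0) is 4.
  row1 ← row1 − (2)·row0  ⇒  L[1][0]=2, U row1=(0, 6, 4, 4)
  row2 ← row2 − (3)·row0  ⇒  L[2][0]=3, U row2=(0, 5, 4, 1)
  row3 ← row3 − (1)·row0  ⇒  L[3][0]=1, U row3=(0, 4, 2, 0)
Step 2: pivot at (1,1) is 6.
  row2 ← row2 − (2)·row1  ⇒  L[2][1]=2, U row2=(0, 0, 3, 0)
  row3 ← row3 − (3)·row1  ⇒  L[3][1]=3, U row3=(0, 0, 4, 2)

U[1][1] = 6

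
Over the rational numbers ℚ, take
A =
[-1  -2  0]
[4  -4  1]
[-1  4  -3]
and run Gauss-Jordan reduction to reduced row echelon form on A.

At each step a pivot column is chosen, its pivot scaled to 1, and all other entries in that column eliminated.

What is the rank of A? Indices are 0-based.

pivot(0,0)=-1: scale R0 → (1, 2, 0)
  clear (1,0): R1 −= (4)R0 → (0, -12, 1)
  clear (2,0): R2 −= (-1)R0 → (0, 6, -3)
pivot(1,1)=-12: scale R1 → (0, 1, -1/12)
  clear (0,1): R0 −= (2)R1 → (1, 0, 1/6)
  clear (2,1): R2 −= (6)R1 → (0, 0, -5/2)
pivot(2,2)=-5/2: scale R2 → (0, 0, 1)
  clear (0,2): R0 −= (1/6)R2 → (1, 0, 0)
  clear (1,2): R1 −= (-1/12)R2 → (0, 1, 0)

rank = 3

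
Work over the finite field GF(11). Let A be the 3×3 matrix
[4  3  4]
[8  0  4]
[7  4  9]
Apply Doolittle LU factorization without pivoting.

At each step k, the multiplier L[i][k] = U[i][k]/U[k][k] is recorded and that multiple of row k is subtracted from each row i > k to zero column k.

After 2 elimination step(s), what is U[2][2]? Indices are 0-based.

k=0: U[0][0]=4
  eliminate (1,0): mult=2, new row 1: (0, 5, 7); set L[1][0]=2
  eliminate (2,0): mult=10, new row 2: (0, 7, 2); set L[2][0]=10
k=1: U[1][1]=5
  eliminate (2,1): mult=8, new row 2: (0, 0, 1); set L[2][1]=8

U[2][2] = 1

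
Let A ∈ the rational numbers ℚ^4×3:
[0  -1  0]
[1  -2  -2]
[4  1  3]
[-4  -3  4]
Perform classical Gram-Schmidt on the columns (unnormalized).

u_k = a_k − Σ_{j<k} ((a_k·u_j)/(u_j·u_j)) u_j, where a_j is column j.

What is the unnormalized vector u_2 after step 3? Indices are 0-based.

u_2 = (-81/299, -740/299, 46/13, 873/299)

Step 1: u_0 = a_0 = (0, 1, 4, -4).
Step 2: u_1 = a_1 − (14/33)·u_0 = (-1, -80/33, -23/33, -43/33).
Step 3: u_2 = a_2 − (-2/11)·u_0 − (-81/299)·u_1 = (-81/299, -740/299, 46/13, 873/299).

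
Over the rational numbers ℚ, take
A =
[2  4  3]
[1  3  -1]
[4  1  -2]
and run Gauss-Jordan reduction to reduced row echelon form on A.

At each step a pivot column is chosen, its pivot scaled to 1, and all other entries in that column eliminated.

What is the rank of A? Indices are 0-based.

pivot(0,0)=2: scale R0 → (1, 2, 3/2)
  clear (1,0): R1 −= (1)R0 → (0, 1, -5/2)
  clear (2,0): R2 −= (4)R0 → (0, -7, -8)
pivot(1,1)=1: scale R1 → (0, 1, -5/2)
  clear (0,1): R0 −= (2)R1 → (1, 0, 13/2)
  clear (2,1): R2 −= (-7)R1 → (0, 0, -51/2)
pivot(2,2)=-51/2: scale R2 → (0, 0, 1)
  clear (0,2): R0 −= (13/2)R2 → (1, 0, 0)
  clear (1,2): R1 −= (-5/2)R2 → (0, 1, 0)

rank = 3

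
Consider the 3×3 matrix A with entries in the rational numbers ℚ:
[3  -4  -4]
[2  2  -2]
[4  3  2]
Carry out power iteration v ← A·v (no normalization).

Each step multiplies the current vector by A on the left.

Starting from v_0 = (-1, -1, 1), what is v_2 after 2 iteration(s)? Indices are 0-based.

v_0 = (-1, -1, 1).
v_1 = A·v_0 = (-3, -6, -5).
v_2 = A·v_1 = (35, -8, -40).

v_2 = (35, -8, -40)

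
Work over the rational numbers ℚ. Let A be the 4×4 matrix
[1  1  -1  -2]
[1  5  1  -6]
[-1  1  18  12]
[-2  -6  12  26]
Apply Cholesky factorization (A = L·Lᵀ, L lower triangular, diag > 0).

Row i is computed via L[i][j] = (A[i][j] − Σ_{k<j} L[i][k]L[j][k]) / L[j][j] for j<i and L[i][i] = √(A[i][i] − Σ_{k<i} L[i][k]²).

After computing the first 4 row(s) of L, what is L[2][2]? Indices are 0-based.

Step 1: L[0][0] = √(1) = 1.
  L[1][0] = (1) / L[0][0] = 1.
Step 2: L[1][1] = √(4) = 2.
  L[2][0] = (-1) / L[0][0] = -1.
  L[2][1] = (2) / L[1][1] = 1.
Step 3: L[2][2] = √(16) = 4.
  L[3][0] = (-2) / L[0][0] = -2.
  L[3][1] = (-4) / L[1][1] = -2.
  L[3][2] = (12) / L[2][2] = 3.
Step 4: L[3][3] = √(9) = 3.

L[2][2] = 4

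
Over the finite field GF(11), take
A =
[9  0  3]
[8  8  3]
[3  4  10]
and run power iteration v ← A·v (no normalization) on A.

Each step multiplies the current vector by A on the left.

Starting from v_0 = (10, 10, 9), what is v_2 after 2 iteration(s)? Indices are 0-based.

v_0 = (10, 10, 9).
v_1 = A·v_0 = (7, 0, 6).
v_2 = A·v_1 = (4, 8, 4).

v_2 = (4, 8, 4)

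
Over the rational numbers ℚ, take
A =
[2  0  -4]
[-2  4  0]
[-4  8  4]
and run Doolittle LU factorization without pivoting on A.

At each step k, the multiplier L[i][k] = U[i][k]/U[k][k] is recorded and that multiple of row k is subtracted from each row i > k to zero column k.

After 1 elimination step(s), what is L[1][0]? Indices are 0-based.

L[1][0] = -1

k=0: U[0][0]=2
  eliminate (1,0): mult=-1, new row 1: (0, 4, -4); set L[1][0]=-1
  eliminate (2,0): mult=-2, new row 2: (0, 8, -4); set L[2][0]=-2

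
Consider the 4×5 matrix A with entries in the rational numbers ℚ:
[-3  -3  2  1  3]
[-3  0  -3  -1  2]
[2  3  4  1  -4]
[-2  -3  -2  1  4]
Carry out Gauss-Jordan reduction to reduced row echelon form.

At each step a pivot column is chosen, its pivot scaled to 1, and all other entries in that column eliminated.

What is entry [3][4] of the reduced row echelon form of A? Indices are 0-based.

pivot(0,0)=-3: scale R0 → (1, 1, -2/3, -1/3, -1)
  clear (1,0): R1 −= (-3)R0 → (0, 3, -5, -2, -1)
  clear (2,0): R2 −= (2)R0 → (0, 1, 16/3, 5/3, -2)
  clear (3,0): R3 −= (-2)R0 → (0, -1, -10/3, 1/3, 2)
pivot(1,1)=3: scale R1 → (0, 1, -5/3, -2/3, -1/3)
  clear (0,1): R0 −= (1)R1 → (1, 0, 1, 1/3, -2/3)
  clear (2,1): R2 −= (1)R1 → (0, 0, 7, 7/3, -5/3)
  clear (3,1): R3 −= (-1)R1 → (0, 0, -5, -1/3, 5/3)
pivot(2,2)=7: scale R2 → (0, 0, 1, 1/3, -5/21)
  clear (0,2): R0 −= (1)R2 → (1, 0, 0, 0, -3/7)
  clear (1,2): R1 −= (-5/3)R2 → (0, 1, 0, -1/9, -46/63)
  clear (3,2): R3 −= (-5)R2 → (0, 0, 0, 4/3, 10/21)
pivot(3,3)=4/3: scale R3 → (0, 0, 0, 1, 5/14)
  clear (1,3): R1 −= (-1/9)R3 → (0, 1, 0, 0, -29/42)
  clear (2,3): R2 −= (1/3)R3 → (0, 0, 1, 0, -5/14)

M[3][4] = 5/14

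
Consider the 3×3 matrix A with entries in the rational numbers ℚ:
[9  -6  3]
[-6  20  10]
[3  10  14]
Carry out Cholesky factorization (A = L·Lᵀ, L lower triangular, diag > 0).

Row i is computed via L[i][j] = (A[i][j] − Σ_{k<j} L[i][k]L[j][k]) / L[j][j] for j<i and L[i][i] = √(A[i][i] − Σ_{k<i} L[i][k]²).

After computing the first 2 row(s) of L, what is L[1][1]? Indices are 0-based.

L[1][1] = 4

Step 1: L[0][0] = √(9) = 3.
  L[1][0] = (-6) / L[0][0] = -2.
Step 2: L[1][1] = √(16) = 4.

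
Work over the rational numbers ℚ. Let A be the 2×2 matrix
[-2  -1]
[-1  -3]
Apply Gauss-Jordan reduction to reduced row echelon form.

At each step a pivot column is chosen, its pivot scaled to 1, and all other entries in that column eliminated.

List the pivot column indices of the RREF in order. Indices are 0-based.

pivot columns: 0, 1

pivot(0,0)=-2: scale R0 → (1, 1/2)
  clear (1,0): R1 −= (-1)R0 → (0, -5/2)
pivot(1,1)=-5/2: scale R1 → (0, 1)
  clear (0,1): R0 −= (1/2)R1 → (1, 0)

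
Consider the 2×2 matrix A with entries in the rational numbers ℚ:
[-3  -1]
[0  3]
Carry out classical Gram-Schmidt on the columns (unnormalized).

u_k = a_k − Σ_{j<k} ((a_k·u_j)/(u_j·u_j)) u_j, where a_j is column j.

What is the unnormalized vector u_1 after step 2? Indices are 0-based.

Step 1: u_0 = a_0 = (-3, 0).
Step 2: u_1 = a_1 − (1/3)·u_0 = (0, 3).

u_1 = (0, 3)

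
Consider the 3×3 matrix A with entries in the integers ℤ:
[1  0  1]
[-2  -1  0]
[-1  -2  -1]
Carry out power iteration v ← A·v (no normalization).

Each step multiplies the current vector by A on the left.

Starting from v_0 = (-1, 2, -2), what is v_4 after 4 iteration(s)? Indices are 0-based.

v_0 = (-1, 2, -2).
v_1 = A·v_0 = (-3, 0, -1).
v_2 = A·v_1 = (-4, 6, 4).
v_3 = A·v_2 = (0, 2, -12).
v_4 = A·v_3 = (-12, -2, 8).

v_4 = (-12, -2, 8)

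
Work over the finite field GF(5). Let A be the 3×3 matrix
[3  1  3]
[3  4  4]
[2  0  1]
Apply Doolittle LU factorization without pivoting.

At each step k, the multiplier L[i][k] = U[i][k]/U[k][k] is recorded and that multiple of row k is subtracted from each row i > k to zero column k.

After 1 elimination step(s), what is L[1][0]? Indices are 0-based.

L[1][0] = 1

Step 1: pivot at (0,0) is 3.
  row1 ← row1 − (1)·row0  ⇒  L[1][0]=1, U row1=(0, 3, 1)
  row2 ← row2 − (4)·row0  ⇒  L[2][0]=4, U row2=(0, 1, 4)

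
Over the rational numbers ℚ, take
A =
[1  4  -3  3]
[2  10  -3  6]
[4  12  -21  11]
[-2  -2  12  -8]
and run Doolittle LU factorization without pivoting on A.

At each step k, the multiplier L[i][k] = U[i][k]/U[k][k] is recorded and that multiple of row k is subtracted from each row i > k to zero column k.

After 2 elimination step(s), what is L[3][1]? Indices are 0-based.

k=0: U[0][0]=1
  eliminate (1,0): mult=2, new row 1: (0, 2, 3, 0); set L[1][0]=2
  eliminate (2,0): mult=4, new row 2: (0, -4, -9, -1); set L[2][0]=4
  eliminate (3,0): mult=-2, new row 3: (0, 6, 6, -2); set L[3][0]=-2
k=1: U[1][1]=2
  eliminate (2,1): mult=-2, new row 2: (0, 0, -3, -1); set L[2][1]=-2
  eliminate (3,1): mult=3, new row 3: (0, 0, -3, -2); set L[3][1]=3

L[3][1] = 3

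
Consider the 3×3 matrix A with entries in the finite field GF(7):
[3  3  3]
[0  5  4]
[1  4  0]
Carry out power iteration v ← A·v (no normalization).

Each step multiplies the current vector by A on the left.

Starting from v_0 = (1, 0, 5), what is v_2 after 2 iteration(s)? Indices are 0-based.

v_0 = (1, 0, 5).
v_1 = A·v_0 = (4, 6, 1).
v_2 = A·v_1 = (5, 6, 0).

v_2 = (5, 6, 0)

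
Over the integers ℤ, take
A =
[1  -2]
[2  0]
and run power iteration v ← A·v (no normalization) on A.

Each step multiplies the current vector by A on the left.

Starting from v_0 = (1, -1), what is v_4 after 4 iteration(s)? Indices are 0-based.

v_4 = (-9, -26)

v_0 = (1, -1).
v_1 = A·v_0 = (3, 2).
v_2 = A·v_1 = (-1, 6).
v_3 = A·v_2 = (-13, -2).
v_4 = A·v_3 = (-9, -26).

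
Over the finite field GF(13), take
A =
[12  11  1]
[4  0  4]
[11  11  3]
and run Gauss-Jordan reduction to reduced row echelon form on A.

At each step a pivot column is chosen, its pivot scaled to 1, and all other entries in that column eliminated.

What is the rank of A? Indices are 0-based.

rank = 3

[1] R0 /= 12  ⇒  (1, 2, 12)
     R1 -= 4·R0  ⇒  (0, 5, 8)
     R2 -= 11·R0  ⇒  (0, 2, 1)
[2] R1 /= 5  ⇒  (0, 1, 12)
     R0 -= 2·R1  ⇒  (1, 0, 1)
     R2 -= 2·R1  ⇒  (0, 0, 3)
[3] R2 /= 3  ⇒  (0, 0, 1)
     R0 -= 1·R2  ⇒  (1, 0, 0)
     R1 -= 12·R2  ⇒  (0, 1, 0)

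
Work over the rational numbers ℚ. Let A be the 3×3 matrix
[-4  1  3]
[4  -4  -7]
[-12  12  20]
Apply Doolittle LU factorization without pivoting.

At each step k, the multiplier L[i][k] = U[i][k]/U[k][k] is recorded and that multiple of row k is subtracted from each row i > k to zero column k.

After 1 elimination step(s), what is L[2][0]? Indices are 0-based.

[col 0] pivot -4
  R1 -= -1*R0 → (0, -3, -4)  (L[1][0] := -1)
  R2 -= 3*R0 → (0, 9, 11)  (L[2][0] := 3)

L[2][0] = 3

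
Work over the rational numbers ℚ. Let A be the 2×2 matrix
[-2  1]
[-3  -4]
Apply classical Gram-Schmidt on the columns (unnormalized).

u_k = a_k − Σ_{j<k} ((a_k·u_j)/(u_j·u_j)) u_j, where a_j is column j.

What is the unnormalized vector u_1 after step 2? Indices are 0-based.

Step 1: u_0 = a_0 = (-2, -3).
Step 2: u_1 = a_1 − (10/13)·u_0 = (33/13, -22/13).

u_1 = (33/13, -22/13)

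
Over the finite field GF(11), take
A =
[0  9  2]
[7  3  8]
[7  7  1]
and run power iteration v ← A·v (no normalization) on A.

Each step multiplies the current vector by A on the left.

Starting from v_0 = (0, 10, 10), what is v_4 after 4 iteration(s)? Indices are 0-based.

v_4 = (7, 9, 5)

v_0 = (0, 10, 10).
v_1 = A·v_0 = (0, 0, 3).
v_2 = A·v_1 = (6, 2, 3).
v_3 = A·v_2 = (2, 6, 4).
v_4 = A·v_3 = (7, 9, 5).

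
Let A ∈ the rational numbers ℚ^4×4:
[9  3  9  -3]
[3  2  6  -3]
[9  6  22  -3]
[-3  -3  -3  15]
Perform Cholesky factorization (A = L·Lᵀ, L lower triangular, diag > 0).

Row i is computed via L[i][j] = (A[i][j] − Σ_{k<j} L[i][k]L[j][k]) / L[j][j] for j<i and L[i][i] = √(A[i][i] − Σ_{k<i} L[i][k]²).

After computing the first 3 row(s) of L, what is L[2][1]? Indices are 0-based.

L[2][1] = 3

Step 1: L[0][0] = √(9) = 3.
  L[1][0] = (3) / L[0][0] = 1.
Step 2: L[1][1] = √(1) = 1.
  L[2][0] = (9) / L[0][0] = 3.
  L[2][1] = (3) / L[1][1] = 3.
Step 3: L[2][2] = √(4) = 2.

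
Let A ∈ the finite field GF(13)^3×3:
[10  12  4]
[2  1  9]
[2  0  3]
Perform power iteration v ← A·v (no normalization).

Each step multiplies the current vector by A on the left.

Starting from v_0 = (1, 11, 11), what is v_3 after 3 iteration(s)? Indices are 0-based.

v_0 = (1, 11, 11).
v_1 = A·v_0 = (4, 8, 9).
v_2 = A·v_1 = (3, 6, 9).
v_3 = A·v_2 = (8, 2, 7).

v_3 = (8, 2, 7)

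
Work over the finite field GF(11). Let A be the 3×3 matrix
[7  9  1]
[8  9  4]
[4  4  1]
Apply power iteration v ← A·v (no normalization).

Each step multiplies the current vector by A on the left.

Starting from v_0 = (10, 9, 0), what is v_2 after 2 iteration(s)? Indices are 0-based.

v_0 = (10, 9, 0).
v_1 = A·v_0 = (8, 7, 10).
v_2 = A·v_1 = (8, 2, 4).

v_2 = (8, 2, 4)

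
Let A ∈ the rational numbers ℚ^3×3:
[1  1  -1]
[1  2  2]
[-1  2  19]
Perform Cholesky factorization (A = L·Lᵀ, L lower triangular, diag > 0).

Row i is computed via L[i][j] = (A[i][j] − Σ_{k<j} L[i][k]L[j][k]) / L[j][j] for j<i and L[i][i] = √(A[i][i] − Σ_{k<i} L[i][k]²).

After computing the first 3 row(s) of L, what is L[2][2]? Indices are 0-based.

Step 1: L[0][0] = √(1) = 1.
  L[1][0] = (1) / L[0][0] = 1.
Step 2: L[1][1] = √(1) = 1.
  L[2][0] = (-1) / L[0][0] = -1.
  L[2][1] = (3) / L[1][1] = 3.
Step 3: L[2][2] = √(9) = 3.

L[2][2] = 3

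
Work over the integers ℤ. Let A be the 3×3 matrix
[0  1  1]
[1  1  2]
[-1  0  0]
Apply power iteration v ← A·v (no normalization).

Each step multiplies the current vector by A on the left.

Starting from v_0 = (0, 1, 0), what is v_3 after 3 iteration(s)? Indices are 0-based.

v_0 = (0, 1, 0).
v_1 = A·v_0 = (1, 1, 0).
v_2 = A·v_1 = (1, 2, -1).
v_3 = A·v_2 = (1, 1, -1).

v_3 = (1, 1, -1)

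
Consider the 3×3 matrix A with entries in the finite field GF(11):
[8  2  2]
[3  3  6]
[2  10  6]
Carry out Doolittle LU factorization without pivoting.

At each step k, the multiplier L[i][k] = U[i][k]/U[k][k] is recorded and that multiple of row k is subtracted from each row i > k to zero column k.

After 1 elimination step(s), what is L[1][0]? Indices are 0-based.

L[1][0] = 10

[col 0] pivot 8
  R1 -= 10*R0 → (0, 5, 8)  (L[1][0] := 10)
  R2 -= 3*R0 → (0, 4, 0)  (L[2][0] := 3)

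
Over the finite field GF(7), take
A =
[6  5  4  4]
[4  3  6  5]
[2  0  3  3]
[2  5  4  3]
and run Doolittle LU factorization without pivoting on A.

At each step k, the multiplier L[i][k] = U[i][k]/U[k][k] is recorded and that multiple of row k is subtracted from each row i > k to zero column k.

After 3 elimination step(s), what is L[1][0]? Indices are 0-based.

L[1][0] = 3

k=0: U[0][0]=6
  eliminate (1,0): mult=3, new row 1: (0, 2, 1, 0); set L[1][0]=3
  eliminate (2,0): mult=5, new row 2: (0, 3, 4, 4); set L[2][0]=5
  eliminate (3,0): mult=5, new row 3: (0, 1, 5, 4); set L[3][0]=5
k=1: U[1][1]=2
  eliminate (2,1): mult=5, new row 2: (0, 0, 6, 4); set L[2][1]=5
  eliminate (3,1): mult=4, new row 3: (0, 0, 1, 4); set L[3][1]=4
k=2: U[2][2]=6
  eliminate (3,2): mult=6, new row 3: (0, 0, 0, 1); set L[3][2]=6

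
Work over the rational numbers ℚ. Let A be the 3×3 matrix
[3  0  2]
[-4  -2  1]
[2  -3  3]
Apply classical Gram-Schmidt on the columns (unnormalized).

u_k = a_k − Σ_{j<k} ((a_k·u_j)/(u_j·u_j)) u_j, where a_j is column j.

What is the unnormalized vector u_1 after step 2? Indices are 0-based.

u_1 = (-6/29, -50/29, -91/29)

Step 1: u_0 = a_0 = (3, -4, 2).
Step 2: u_1 = a_1 − (2/29)·u_0 = (-6/29, -50/29, -91/29).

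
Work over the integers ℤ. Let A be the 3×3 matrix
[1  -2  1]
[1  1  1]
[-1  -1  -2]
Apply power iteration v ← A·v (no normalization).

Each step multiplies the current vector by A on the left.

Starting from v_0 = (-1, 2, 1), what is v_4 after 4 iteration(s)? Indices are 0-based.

v_4 = (23, -1, 1)

v_0 = (-1, 2, 1).
v_1 = A·v_0 = (-4, 2, -3).
v_2 = A·v_1 = (-11, -5, 8).
v_3 = A·v_2 = (7, -8, 0).
v_4 = A·v_3 = (23, -1, 1).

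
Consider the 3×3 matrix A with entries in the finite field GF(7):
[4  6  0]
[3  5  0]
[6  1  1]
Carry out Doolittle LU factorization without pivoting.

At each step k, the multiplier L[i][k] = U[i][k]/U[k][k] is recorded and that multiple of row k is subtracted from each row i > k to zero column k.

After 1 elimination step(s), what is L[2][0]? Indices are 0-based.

[col 0] pivot 4
  R1 -= 6*R0 → (0, 4, 0)  (L[1][0] := 6)
  R2 -= 5*R0 → (0, 6, 1)  (L[2][0] := 5)

L[2][0] = 5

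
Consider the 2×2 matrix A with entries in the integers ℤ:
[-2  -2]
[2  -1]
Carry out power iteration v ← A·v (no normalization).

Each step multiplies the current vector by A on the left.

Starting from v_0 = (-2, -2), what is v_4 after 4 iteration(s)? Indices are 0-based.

v_0 = (-2, -2).
v_1 = A·v_0 = (8, -2).
v_2 = A·v_1 = (-12, 18).
v_3 = A·v_2 = (-12, -42).
v_4 = A·v_3 = (108, 18).

v_4 = (108, 18)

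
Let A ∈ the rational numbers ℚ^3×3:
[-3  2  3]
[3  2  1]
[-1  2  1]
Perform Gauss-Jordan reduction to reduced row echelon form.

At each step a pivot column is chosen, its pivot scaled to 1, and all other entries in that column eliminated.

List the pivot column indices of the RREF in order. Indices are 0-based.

pivot columns: 0, 1, 2

step 1: normalize row 0 (÷-3) = (1, -2/3, -1)
  row 1: subtract 3×row0 = (0, 4, 4)
  row 2: subtract -1×row0 = (0, 4/3, 0)
step 2: normalize row 1 (÷4) = (0, 1, 1)
  row 0: subtract -2/3×row1 = (1, 0, -1/3)
  row 2: subtract 4/3×row1 = (0, 0, -4/3)
step 3: normalize row 2 (÷-4/3) = (0, 0, 1)
  row 0: subtract -1/3×row2 = (1, 0, 0)
  row 1: subtract 1×row2 = (0, 1, 0)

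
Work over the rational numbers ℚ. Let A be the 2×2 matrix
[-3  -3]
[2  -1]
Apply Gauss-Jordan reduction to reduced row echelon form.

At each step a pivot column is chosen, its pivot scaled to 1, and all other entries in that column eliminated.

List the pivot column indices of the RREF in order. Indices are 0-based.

pivot(0,0)=-3: scale R0 → (1, 1)
  clear (1,0): R1 −= (2)R0 → (0, -3)
pivot(1,1)=-3: scale R1 → (0, 1)
  clear (0,1): R0 −= (1)R1 → (1, 0)

pivot columns: 0, 1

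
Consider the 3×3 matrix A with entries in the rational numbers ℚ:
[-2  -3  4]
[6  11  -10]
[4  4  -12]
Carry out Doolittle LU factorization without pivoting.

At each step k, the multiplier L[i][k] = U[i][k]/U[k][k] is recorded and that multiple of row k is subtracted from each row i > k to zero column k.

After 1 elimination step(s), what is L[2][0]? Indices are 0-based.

k=0: U[0][0]=-2
  eliminate (1,0): mult=-3, new row 1: (0, 2, 2); set L[1][0]=-3
  eliminate (2,0): mult=-2, new row 2: (0, -2, -4); set L[2][0]=-2

L[2][0] = -2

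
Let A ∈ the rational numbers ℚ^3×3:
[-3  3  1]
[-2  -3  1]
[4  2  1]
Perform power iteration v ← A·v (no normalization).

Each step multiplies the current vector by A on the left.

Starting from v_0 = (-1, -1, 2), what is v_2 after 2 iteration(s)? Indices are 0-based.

v_2 = (11, -29, 18)

v_0 = (-1, -1, 2).
v_1 = A·v_0 = (2, 7, -4).
v_2 = A·v_1 = (11, -29, 18).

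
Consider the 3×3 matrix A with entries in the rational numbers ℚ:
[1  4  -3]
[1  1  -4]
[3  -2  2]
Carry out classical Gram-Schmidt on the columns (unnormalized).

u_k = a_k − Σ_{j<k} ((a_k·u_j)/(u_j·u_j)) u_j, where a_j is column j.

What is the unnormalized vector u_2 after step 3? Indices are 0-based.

u_2 = (47/46, -329/115, 141/230)

Step 1: u_0 = a_0 = (1, 1, 3).
Step 2: u_1 = a_1 − (-1/11)·u_0 = (45/11, 12/11, -19/11).
Step 3: u_2 = a_2 − (-1/11)·u_0 − (-221/230)·u_1 = (47/46, -329/115, 141/230).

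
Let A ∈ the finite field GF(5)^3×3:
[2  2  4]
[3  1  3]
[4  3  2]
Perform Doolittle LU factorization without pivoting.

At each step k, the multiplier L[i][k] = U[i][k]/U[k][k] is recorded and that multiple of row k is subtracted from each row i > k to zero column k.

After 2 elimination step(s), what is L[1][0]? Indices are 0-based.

L[1][0] = 4

k=0: U[0][0]=2
  eliminate (1,0): mult=4, new row 1: (0, 3, 2); set L[1][0]=4
  eliminate (2,0): mult=2, new row 2: (0, 4, 4); set L[2][0]=2
k=1: U[1][1]=3
  eliminate (2,1): mult=3, new row 2: (0, 0, 3); set L[2][1]=3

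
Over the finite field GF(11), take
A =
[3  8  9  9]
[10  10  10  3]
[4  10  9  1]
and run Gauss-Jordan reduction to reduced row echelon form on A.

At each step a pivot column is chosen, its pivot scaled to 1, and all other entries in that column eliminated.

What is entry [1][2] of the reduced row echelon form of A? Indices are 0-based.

M[1][2] = 10

step 1: normalize row 0 (÷3) = (1, 10, 3, 3)
  row 1: subtract 10×row0 = (0, 9, 2, 6)
  row 2: subtract 4×row0 = (0, 3, 8, 0)
step 2: normalize row 1 (÷9) = (0, 1, 10, 8)
  row 0: subtract 10×row1 = (1, 0, 2, 0)
  row 2: subtract 3×row1 = (0, 0, 0, 9)
skip col 2 (zero from row 2)
step 3: normalize row 2 (÷9) = (0, 0, 0, 1)
  row 1: subtract 8×row2 = (0, 1, 10, 0)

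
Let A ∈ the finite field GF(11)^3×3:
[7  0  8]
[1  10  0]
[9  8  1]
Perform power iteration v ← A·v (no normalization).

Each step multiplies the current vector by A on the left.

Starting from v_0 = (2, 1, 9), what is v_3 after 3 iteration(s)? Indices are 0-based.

v_0 = (2, 1, 9).
v_1 = A·v_0 = (9, 1, 2).
v_2 = A·v_1 = (2, 8, 3).
v_3 = A·v_2 = (5, 5, 8).

v_3 = (5, 5, 8)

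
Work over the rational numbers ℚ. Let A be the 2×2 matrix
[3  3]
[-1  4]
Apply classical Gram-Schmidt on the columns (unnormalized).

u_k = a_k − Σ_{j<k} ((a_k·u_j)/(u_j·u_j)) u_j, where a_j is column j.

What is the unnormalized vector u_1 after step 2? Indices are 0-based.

u_1 = (3/2, 9/2)

Step 1: u_0 = a_0 = (3, -1).
Step 2: u_1 = a_1 − (1/2)·u_0 = (3/2, 9/2).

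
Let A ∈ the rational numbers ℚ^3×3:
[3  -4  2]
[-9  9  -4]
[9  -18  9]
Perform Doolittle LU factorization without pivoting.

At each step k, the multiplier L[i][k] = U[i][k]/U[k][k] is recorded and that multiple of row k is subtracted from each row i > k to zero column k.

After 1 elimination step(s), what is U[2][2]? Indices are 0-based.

U[2][2] = 3

[col 0] pivot 3
  R1 -= -3*R0 → (0, -3, 2)  (L[1][0] := -3)
  R2 -= 3*R0 → (0, -6, 3)  (L[2][0] := 3)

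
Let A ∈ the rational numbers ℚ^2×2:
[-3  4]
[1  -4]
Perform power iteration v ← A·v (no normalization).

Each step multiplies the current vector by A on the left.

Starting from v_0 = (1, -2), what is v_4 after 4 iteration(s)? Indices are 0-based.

v_4 = (2213, -1423)

v_0 = (1, -2).
v_1 = A·v_0 = (-11, 9).
v_2 = A·v_1 = (69, -47).
v_3 = A·v_2 = (-395, 257).
v_4 = A·v_3 = (2213, -1423).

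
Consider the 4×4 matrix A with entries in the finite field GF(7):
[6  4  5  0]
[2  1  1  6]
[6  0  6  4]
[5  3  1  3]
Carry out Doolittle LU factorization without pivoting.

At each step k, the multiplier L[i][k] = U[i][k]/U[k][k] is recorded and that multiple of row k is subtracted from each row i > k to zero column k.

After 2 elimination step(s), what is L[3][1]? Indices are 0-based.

L[3][1] = 1

Step 1: pivot at (0,0) is 6.
  row1 ← row1 − (5)·row0  ⇒  L[1][0]=5, U row1=(0, 2, 4, 6)
  row2 ← row2 − (1)·row0  ⇒  L[2][0]=1, U row2=(0, 3, 1, 4)
  row3 ← row3 − (2)·row0  ⇒  L[3][0]=2, U row3=(0, 2, 5, 3)
Step 2: pivot at (1,1) is 2.
  row2 ← row2 − (5)·row1  ⇒  L[2][1]=5, U row2=(0, 0, 2, 2)
  row3 ← row3 − (1)·row1  ⇒  L[3][1]=1, U row3=(0, 0, 1, 4)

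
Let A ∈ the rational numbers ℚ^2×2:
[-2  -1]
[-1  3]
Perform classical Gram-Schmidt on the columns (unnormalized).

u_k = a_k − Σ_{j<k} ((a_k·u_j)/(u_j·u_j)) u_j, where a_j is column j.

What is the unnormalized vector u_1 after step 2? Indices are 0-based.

Step 1: u_0 = a_0 = (-2, -1).
Step 2: u_1 = a_1 − (-1/5)·u_0 = (-7/5, 14/5).

u_1 = (-7/5, 14/5)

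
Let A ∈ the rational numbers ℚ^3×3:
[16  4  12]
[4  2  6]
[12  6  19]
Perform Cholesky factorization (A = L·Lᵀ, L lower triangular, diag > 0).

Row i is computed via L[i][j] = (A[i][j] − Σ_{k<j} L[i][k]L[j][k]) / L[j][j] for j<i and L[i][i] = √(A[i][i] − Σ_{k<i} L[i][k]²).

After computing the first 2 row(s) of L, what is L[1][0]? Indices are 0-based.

Step 1: L[0][0] = √(16) = 4.
  L[1][0] = (4) / L[0][0] = 1.
Step 2: L[1][1] = √(1) = 1.

L[1][0] = 1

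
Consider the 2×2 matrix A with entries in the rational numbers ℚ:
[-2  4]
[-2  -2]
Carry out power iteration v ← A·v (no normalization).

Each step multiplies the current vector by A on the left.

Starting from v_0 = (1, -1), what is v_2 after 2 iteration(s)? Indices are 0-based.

v_0 = (1, -1).
v_1 = A·v_0 = (-6, 0).
v_2 = A·v_1 = (12, 12).

v_2 = (12, 12)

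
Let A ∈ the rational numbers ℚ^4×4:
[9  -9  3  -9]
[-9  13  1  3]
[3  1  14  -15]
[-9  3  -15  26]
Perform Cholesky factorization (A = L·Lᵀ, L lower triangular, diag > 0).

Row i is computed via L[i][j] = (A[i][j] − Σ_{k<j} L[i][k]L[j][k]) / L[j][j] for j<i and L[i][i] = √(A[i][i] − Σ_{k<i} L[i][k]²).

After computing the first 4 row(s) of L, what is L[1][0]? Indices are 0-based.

L[1][0] = -3

Step 1: L[0][0] = √(9) = 3.
  L[1][0] = (-9) / L[0][0] = -3.
Step 2: L[1][1] = √(4) = 2.
  L[2][0] = (3) / L[0][0] = 1.
  L[2][1] = (4) / L[1][1] = 2.
Step 3: L[2][2] = √(9) = 3.
  L[3][0] = (-9) / L[0][0] = -3.
  L[3][1] = (-6) / L[1][1] = -3.
  L[3][2] = (-6) / L[2][2] = -2.
Step 4: L[3][3] = √(4) = 2.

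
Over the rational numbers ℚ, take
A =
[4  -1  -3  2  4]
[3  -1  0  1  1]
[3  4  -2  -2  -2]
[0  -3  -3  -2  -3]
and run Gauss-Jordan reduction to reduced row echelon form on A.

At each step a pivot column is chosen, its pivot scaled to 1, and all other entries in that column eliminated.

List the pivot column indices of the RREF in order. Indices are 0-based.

pivot(0,0)=4: scale R0 → (1, -1/4, -3/4, 1/2, 1)
  clear (1,0): R1 −= (3)R0 → (0, -1/4, 9/4, -1/2, -2)
  clear (2,0): R2 −= (3)R0 → (0, 19/4, 1/4, -7/2, -5)
pivot(1,1)=-1/4: scale R1 → (0, 1, -9, 2, 8)
  clear (0,1): R0 −= (-1/4)R1 → (1, 0, -3, 1, 3)
  clear (2,1): R2 −= (19/4)R1 → (0, 0, 43, -13, -43)
  clear (3,1): R3 −= (-3)R1 → (0, 0, -30, 4, 21)
pivot(2,2)=43: scale R2 → (0, 0, 1, -13/43, -1)
  clear (0,2): R0 −= (-3)R2 → (1, 0, 0, 4/43, 0)
  clear (1,2): R1 −= (-9)R2 → (0, 1, 0, -31/43, -1)
  clear (3,2): R3 −= (-30)R2 → (0, 0, 0, -218/43, -9)
pivot(3,3)=-218/43: scale R3 → (0, 0, 0, 1, 387/218)
  clear (0,3): R0 −= (4/43)R3 → (1, 0, 0, 0, -18/109)
  clear (1,3): R1 −= (-31/43)R3 → (0, 1, 0, 0, 61/218)
  clear (2,3): R2 −= (-13/43)R3 → (0, 0, 1, 0, -101/218)

pivot columns: 0, 1, 2, 3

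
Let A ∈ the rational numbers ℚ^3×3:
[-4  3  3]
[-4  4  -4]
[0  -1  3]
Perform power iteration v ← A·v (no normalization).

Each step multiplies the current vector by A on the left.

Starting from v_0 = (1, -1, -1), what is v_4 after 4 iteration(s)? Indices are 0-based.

v_0 = (1, -1, -1).
v_1 = A·v_0 = (-10, -4, -2).
v_2 = A·v_1 = (22, 32, -2).
v_3 = A·v_2 = (2, 48, -38).
v_4 = A·v_3 = (22, 336, -162).

v_4 = (22, 336, -162)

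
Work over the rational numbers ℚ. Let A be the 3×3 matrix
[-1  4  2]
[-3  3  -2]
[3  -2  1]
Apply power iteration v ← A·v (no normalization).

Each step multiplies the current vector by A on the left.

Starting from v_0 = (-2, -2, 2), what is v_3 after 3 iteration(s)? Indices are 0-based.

v_3 = (-6, 20, -28)

v_0 = (-2, -2, 2).
v_1 = A·v_0 = (-2, -4, 0).
v_2 = A·v_1 = (-14, -6, 2).
v_3 = A·v_2 = (-6, 20, -28).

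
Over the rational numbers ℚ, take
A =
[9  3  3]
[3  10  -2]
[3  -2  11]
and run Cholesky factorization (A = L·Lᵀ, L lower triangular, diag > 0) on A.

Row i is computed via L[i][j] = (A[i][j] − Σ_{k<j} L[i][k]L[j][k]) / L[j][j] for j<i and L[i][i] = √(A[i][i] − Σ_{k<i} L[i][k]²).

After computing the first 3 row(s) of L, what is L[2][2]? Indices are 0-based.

Step 1: L[0][0] = √(9) = 3.
  L[1][0] = (3) / L[0][0] = 1.
Step 2: L[1][1] = √(9) = 3.
  L[2][0] = (3) / L[0][0] = 1.
  L[2][1] = (-3) / L[1][1] = -1.
Step 3: L[2][2] = √(9) = 3.

L[2][2] = 3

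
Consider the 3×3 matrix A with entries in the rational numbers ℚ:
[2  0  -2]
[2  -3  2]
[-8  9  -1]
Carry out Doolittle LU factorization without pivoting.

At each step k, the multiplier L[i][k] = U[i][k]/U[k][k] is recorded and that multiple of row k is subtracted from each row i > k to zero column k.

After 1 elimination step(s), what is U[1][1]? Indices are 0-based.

U[1][1] = -3

k=0: U[0][0]=2
  eliminate (1,0): mult=1, new row 1: (0, -3, 4); set L[1][0]=1
  eliminate (2,0): mult=-4, new row 2: (0, 9, -9); set L[2][0]=-4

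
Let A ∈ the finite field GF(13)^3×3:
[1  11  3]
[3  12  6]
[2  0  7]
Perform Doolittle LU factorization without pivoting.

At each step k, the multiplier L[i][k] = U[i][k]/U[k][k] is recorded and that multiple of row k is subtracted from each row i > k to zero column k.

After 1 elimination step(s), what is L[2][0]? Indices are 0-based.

L[2][0] = 2

Step 1: pivot at (0,0) is 1.
  row1 ← row1 − (3)·row0  ⇒  L[1][0]=3, U row1=(0, 5, 10)
  row2 ← row2 − (2)·row0  ⇒  L[2][0]=2, U row2=(0, 4, 1)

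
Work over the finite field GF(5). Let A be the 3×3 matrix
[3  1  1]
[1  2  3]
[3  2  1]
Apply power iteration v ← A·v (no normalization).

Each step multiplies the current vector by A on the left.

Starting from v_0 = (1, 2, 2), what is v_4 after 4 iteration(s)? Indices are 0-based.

v_0 = (1, 2, 2).
v_1 = A·v_0 = (2, 1, 4).
v_2 = A·v_1 = (1, 1, 2).
v_3 = A·v_2 = (1, 4, 2).
v_4 = A·v_3 = (4, 0, 3).

v_4 = (4, 0, 3)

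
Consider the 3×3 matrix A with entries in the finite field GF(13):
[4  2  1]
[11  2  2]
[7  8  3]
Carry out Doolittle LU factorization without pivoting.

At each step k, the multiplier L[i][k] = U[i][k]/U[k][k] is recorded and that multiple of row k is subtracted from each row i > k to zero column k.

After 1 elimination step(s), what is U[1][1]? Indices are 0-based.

[col 0] pivot 4
  R1 -= 6*R0 → (0, 3, 9)  (L[1][0] := 6)
  R2 -= 5*R0 → (0, 11, 11)  (L[2][0] := 5)

U[1][1] = 3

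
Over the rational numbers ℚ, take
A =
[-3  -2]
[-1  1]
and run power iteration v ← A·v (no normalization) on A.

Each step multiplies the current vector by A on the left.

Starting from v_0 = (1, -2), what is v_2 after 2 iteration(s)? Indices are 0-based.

v_0 = (1, -2).
v_1 = A·v_0 = (1, -3).
v_2 = A·v_1 = (3, -4).

v_2 = (3, -4)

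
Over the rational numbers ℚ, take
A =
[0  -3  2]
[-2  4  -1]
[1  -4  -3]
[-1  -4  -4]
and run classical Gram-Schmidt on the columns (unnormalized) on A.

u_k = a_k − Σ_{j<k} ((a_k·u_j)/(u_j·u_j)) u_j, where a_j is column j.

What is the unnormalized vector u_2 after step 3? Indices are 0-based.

Step 1: u_0 = a_0 = (0, -2, 1, -1).
Step 2: u_1 = a_1 − (-4/3)·u_0 = (-3, 4/3, -8/3, -16/3).
Step 3: u_2 = a_2 − (1/2)·u_0 − (66/139)·u_1 = (476/139, -88/139, -621/278, -269/278).

u_2 = (476/139, -88/139, -621/278, -269/278)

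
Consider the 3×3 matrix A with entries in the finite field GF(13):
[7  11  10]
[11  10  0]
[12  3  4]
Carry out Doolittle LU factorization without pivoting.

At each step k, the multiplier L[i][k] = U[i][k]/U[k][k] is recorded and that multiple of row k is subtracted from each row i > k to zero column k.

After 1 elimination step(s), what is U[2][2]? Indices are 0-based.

U[2][2] = 11

Step 1: pivot at (0,0) is 7.
  row1 ← row1 − (9)·row0  ⇒  L[1][0]=9, U row1=(0, 2, 1)
  row2 ← row2 − (11)·row0  ⇒  L[2][0]=11, U row2=(0, 12, 11)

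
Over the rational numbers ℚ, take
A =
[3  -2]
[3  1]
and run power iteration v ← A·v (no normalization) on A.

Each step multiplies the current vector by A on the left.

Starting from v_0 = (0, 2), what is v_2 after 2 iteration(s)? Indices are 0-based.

v_0 = (0, 2).
v_1 = A·v_0 = (-4, 2).
v_2 = A·v_1 = (-16, -10).

v_2 = (-16, -10)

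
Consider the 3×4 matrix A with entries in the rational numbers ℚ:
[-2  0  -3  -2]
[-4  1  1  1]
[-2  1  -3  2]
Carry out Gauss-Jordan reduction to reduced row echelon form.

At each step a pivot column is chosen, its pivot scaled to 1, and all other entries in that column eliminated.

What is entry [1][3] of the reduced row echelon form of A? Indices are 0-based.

M[1][3] = 4

step 1: normalize row 0 (÷-2) = (1, 0, 3/2, 1)
  row 1: subtract -4×row0 = (0, 1, 7, 5)
  row 2: subtract -2×row0 = (0, 1, 0, 4)
step 2: normalize row 1 (÷1) = (0, 1, 7, 5)
  row 2: subtract 1×row1 = (0, 0, -7, -1)
step 3: normalize row 2 (÷-7) = (0, 0, 1, 1/7)
  row 0: subtract 3/2×row2 = (1, 0, 0, 11/14)
  row 1: subtract 7×row2 = (0, 1, 0, 4)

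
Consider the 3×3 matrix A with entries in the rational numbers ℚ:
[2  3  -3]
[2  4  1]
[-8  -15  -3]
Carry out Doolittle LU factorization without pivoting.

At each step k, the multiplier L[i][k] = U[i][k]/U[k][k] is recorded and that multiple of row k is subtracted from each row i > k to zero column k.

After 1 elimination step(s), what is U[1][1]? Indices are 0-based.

U[1][1] = 1

Step 1: pivot at (0,0) is 2.
  row1 ← row1 − (1)·row0  ⇒  L[1][0]=1, U row1=(0, 1, 4)
  row2 ← row2 − (-4)·row0  ⇒  L[2][0]=-4, U row2=(0, -3, -15)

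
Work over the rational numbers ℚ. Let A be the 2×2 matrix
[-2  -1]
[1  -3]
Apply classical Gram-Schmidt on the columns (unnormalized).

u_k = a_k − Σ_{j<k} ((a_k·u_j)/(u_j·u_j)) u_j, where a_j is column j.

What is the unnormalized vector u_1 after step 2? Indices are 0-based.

u_1 = (-7/5, -14/5)

Step 1: u_0 = a_0 = (-2, 1).
Step 2: u_1 = a_1 − (-1/5)·u_0 = (-7/5, -14/5).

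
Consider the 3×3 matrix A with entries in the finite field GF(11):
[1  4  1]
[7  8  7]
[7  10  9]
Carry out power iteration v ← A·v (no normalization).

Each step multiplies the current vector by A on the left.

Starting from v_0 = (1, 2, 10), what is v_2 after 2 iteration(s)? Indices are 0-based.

v_2 = (2, 2, 4)

v_0 = (1, 2, 10).
v_1 = A·v_0 = (8, 5, 7).
v_2 = A·v_1 = (2, 2, 4).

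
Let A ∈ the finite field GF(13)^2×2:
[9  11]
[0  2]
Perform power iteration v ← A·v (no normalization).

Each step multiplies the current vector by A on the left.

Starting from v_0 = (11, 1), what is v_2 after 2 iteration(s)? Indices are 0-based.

v_0 = (11, 1).
v_1 = A·v_0 = (6, 2).
v_2 = A·v_1 = (11, 4).

v_2 = (11, 4)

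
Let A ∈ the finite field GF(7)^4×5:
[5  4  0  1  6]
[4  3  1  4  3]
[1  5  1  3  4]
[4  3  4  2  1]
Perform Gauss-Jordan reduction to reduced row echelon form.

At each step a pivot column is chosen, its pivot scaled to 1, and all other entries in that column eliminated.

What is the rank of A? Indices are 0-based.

[1] R0 /= 5  ⇒  (1, 5, 0, 3, 4)
     R1 -= 4·R0  ⇒  (0, 4, 1, 6, 1)
     R2 -= 1·R0  ⇒  (0, 0, 1, 0, 0)
     R3 -= 4·R0  ⇒  (0, 4, 4, 4, 6)
[2] R1 /= 4  ⇒  (0, 1, 2, 5, 2)
     R0 -= 5·R1  ⇒  (1, 0, 4, 6, 1)
     R3 -= 4·R1  ⇒  (0, 0, 3, 5, 5)
[3] R2 /= 1  ⇒  (0, 0, 1, 0, 0)
     R0 -= 4·R2  ⇒  (1, 0, 0, 6, 1)
     R1 -= 2·R2  ⇒  (0, 1, 0, 5, 2)
     R3 -= 3·R2  ⇒  (0, 0, 0, 5, 5)
[4] R3 /= 5  ⇒  (0, 0, 0, 1, 1)
     R0 -= 6·R3  ⇒  (1, 0, 0, 0, 2)
     R1 -= 5·R3  ⇒  (0, 1, 0, 0, 4)

rank = 4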